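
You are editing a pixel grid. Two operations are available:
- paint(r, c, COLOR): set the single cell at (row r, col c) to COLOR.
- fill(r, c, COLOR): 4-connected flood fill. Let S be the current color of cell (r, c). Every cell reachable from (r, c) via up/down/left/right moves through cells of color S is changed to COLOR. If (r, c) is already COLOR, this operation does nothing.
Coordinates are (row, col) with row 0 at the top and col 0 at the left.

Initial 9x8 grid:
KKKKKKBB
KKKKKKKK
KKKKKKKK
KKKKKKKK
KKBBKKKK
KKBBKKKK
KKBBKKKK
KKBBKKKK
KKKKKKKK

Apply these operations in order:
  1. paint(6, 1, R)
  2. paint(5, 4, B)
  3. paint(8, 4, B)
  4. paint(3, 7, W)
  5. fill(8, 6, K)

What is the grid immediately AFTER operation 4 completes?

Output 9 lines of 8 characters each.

After op 1 paint(6,1,R):
KKKKKKBB
KKKKKKKK
KKKKKKKK
KKKKKKKK
KKBBKKKK
KKBBKKKK
KRBBKKKK
KKBBKKKK
KKKKKKKK
After op 2 paint(5,4,B):
KKKKKKBB
KKKKKKKK
KKKKKKKK
KKKKKKKK
KKBBKKKK
KKBBBKKK
KRBBKKKK
KKBBKKKK
KKKKKKKK
After op 3 paint(8,4,B):
KKKKKKBB
KKKKKKKK
KKKKKKKK
KKKKKKKK
KKBBKKKK
KKBBBKKK
KRBBKKKK
KKBBKKKK
KKKKBKKK
After op 4 paint(3,7,W):
KKKKKKBB
KKKKKKKK
KKKKKKKK
KKKKKKKW
KKBBKKKK
KKBBBKKK
KRBBKKKK
KKBBKKKK
KKKKBKKK

Answer: KKKKKKBB
KKKKKKKK
KKKKKKKK
KKKKKKKW
KKBBKKKK
KKBBBKKK
KRBBKKKK
KKBBKKKK
KKKKBKKK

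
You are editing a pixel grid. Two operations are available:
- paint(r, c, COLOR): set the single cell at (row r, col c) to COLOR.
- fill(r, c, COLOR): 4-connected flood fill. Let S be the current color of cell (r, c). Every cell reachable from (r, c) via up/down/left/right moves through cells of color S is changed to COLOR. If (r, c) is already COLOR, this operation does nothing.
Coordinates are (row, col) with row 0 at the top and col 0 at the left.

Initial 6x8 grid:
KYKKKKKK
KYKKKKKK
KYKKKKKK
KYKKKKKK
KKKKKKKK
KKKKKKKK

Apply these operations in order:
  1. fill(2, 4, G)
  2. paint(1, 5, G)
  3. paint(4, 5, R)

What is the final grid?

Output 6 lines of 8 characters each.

Answer: GYGGGGGG
GYGGGGGG
GYGGGGGG
GYGGGGGG
GGGGGRGG
GGGGGGGG

Derivation:
After op 1 fill(2,4,G) [44 cells changed]:
GYGGGGGG
GYGGGGGG
GYGGGGGG
GYGGGGGG
GGGGGGGG
GGGGGGGG
After op 2 paint(1,5,G):
GYGGGGGG
GYGGGGGG
GYGGGGGG
GYGGGGGG
GGGGGGGG
GGGGGGGG
After op 3 paint(4,5,R):
GYGGGGGG
GYGGGGGG
GYGGGGGG
GYGGGGGG
GGGGGRGG
GGGGGGGG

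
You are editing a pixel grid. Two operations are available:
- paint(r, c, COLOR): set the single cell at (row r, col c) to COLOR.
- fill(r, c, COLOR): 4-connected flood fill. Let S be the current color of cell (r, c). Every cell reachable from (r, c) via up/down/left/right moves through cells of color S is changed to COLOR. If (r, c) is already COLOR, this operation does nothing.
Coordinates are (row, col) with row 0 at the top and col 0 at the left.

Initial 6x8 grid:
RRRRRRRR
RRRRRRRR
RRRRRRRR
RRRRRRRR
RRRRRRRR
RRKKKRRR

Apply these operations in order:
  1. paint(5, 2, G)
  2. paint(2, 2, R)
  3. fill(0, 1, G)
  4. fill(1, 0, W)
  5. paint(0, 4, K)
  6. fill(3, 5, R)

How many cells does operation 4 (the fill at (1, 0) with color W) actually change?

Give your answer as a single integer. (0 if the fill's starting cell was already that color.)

Answer: 46

Derivation:
After op 1 paint(5,2,G):
RRRRRRRR
RRRRRRRR
RRRRRRRR
RRRRRRRR
RRRRRRRR
RRGKKRRR
After op 2 paint(2,2,R):
RRRRRRRR
RRRRRRRR
RRRRRRRR
RRRRRRRR
RRRRRRRR
RRGKKRRR
After op 3 fill(0,1,G) [45 cells changed]:
GGGGGGGG
GGGGGGGG
GGGGGGGG
GGGGGGGG
GGGGGGGG
GGGKKGGG
After op 4 fill(1,0,W) [46 cells changed]:
WWWWWWWW
WWWWWWWW
WWWWWWWW
WWWWWWWW
WWWWWWWW
WWWKKWWW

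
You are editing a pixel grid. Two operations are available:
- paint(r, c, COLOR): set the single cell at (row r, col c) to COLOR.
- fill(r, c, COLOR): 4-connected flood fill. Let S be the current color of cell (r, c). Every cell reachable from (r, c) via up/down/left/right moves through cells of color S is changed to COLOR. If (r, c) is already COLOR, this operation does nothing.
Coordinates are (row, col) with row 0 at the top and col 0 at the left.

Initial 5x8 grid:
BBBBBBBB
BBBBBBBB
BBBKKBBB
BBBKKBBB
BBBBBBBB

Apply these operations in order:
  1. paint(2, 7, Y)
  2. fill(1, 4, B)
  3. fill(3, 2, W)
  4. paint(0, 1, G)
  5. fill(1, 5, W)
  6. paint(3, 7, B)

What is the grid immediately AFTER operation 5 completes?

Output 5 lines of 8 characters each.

Answer: WGWWWWWW
WWWWWWWW
WWWKKWWY
WWWKKWWW
WWWWWWWW

Derivation:
After op 1 paint(2,7,Y):
BBBBBBBB
BBBBBBBB
BBBKKBBY
BBBKKBBB
BBBBBBBB
After op 2 fill(1,4,B) [0 cells changed]:
BBBBBBBB
BBBBBBBB
BBBKKBBY
BBBKKBBB
BBBBBBBB
After op 3 fill(3,2,W) [35 cells changed]:
WWWWWWWW
WWWWWWWW
WWWKKWWY
WWWKKWWW
WWWWWWWW
After op 4 paint(0,1,G):
WGWWWWWW
WWWWWWWW
WWWKKWWY
WWWKKWWW
WWWWWWWW
After op 5 fill(1,5,W) [0 cells changed]:
WGWWWWWW
WWWWWWWW
WWWKKWWY
WWWKKWWW
WWWWWWWW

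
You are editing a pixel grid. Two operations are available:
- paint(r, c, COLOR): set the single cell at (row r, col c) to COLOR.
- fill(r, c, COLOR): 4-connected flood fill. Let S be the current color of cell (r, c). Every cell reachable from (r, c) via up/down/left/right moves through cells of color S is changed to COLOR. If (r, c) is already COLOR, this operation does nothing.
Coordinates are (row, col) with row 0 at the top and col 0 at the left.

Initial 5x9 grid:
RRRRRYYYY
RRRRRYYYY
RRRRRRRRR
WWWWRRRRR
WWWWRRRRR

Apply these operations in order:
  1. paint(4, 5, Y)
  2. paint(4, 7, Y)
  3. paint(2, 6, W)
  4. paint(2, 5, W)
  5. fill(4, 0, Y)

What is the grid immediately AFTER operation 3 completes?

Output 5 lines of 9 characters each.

Answer: RRRRRYYYY
RRRRRYYYY
RRRRRRWRR
WWWWRRRRR
WWWWRYRYR

Derivation:
After op 1 paint(4,5,Y):
RRRRRYYYY
RRRRRYYYY
RRRRRRRRR
WWWWRRRRR
WWWWRYRRR
After op 2 paint(4,7,Y):
RRRRRYYYY
RRRRRYYYY
RRRRRRRRR
WWWWRRRRR
WWWWRYRYR
After op 3 paint(2,6,W):
RRRRRYYYY
RRRRRYYYY
RRRRRRWRR
WWWWRRRRR
WWWWRYRYR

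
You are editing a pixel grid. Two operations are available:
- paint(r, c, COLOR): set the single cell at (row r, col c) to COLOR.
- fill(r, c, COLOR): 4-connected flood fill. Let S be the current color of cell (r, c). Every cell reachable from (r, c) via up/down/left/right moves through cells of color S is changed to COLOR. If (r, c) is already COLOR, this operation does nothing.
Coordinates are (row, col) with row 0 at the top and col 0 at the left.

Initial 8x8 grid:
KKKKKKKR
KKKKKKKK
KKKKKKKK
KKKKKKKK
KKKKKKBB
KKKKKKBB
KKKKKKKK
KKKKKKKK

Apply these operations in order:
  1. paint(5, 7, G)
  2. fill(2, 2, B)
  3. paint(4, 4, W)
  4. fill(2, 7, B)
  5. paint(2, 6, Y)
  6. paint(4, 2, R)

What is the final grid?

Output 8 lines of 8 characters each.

After op 1 paint(5,7,G):
KKKKKKKR
KKKKKKKK
KKKKKKKK
KKKKKKKK
KKKKKKBB
KKKKKKBG
KKKKKKKK
KKKKKKKK
After op 2 fill(2,2,B) [59 cells changed]:
BBBBBBBR
BBBBBBBB
BBBBBBBB
BBBBBBBB
BBBBBBBB
BBBBBBBG
BBBBBBBB
BBBBBBBB
After op 3 paint(4,4,W):
BBBBBBBR
BBBBBBBB
BBBBBBBB
BBBBBBBB
BBBBWBBB
BBBBBBBG
BBBBBBBB
BBBBBBBB
After op 4 fill(2,7,B) [0 cells changed]:
BBBBBBBR
BBBBBBBB
BBBBBBBB
BBBBBBBB
BBBBWBBB
BBBBBBBG
BBBBBBBB
BBBBBBBB
After op 5 paint(2,6,Y):
BBBBBBBR
BBBBBBBB
BBBBBBYB
BBBBBBBB
BBBBWBBB
BBBBBBBG
BBBBBBBB
BBBBBBBB
After op 6 paint(4,2,R):
BBBBBBBR
BBBBBBBB
BBBBBBYB
BBBBBBBB
BBRBWBBB
BBBBBBBG
BBBBBBBB
BBBBBBBB

Answer: BBBBBBBR
BBBBBBBB
BBBBBBYB
BBBBBBBB
BBRBWBBB
BBBBBBBG
BBBBBBBB
BBBBBBBB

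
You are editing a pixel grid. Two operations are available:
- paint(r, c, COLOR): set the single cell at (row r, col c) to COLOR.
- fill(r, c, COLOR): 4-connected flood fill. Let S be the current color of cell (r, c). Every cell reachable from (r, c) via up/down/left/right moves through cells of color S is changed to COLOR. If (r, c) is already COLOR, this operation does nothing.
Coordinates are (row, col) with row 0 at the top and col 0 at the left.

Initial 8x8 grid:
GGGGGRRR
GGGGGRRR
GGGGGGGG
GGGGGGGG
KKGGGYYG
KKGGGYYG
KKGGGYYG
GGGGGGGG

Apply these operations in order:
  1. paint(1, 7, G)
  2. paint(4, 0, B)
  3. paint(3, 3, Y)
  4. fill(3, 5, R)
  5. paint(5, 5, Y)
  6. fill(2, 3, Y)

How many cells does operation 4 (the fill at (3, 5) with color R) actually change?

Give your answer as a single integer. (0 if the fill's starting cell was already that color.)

After op 1 paint(1,7,G):
GGGGGRRR
GGGGGRRG
GGGGGGGG
GGGGGGGG
KKGGGYYG
KKGGGYYG
KKGGGYYG
GGGGGGGG
After op 2 paint(4,0,B):
GGGGGRRR
GGGGGRRG
GGGGGGGG
GGGGGGGG
BKGGGYYG
KKGGGYYG
KKGGGYYG
GGGGGGGG
After op 3 paint(3,3,Y):
GGGGGRRR
GGGGGRRG
GGGGGGGG
GGGYGGGG
BKGGGYYG
KKGGGYYG
KKGGGYYG
GGGGGGGG
After op 4 fill(3,5,R) [46 cells changed]:
RRRRRRRR
RRRRRRRR
RRRRRRRR
RRRYRRRR
BKRRRYYR
KKRRRYYR
KKRRRYYR
RRRRRRRR

Answer: 46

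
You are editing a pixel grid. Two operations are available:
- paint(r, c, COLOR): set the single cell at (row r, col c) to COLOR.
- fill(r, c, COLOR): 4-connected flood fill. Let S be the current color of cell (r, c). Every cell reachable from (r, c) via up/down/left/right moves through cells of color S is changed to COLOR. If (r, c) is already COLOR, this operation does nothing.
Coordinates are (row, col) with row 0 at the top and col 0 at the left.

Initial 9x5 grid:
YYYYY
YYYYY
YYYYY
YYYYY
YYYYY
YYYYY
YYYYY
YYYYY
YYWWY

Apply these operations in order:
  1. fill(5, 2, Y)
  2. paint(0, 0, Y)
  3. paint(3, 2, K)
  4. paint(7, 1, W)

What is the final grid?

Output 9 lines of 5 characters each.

Answer: YYYYY
YYYYY
YYYYY
YYKYY
YYYYY
YYYYY
YYYYY
YWYYY
YYWWY

Derivation:
After op 1 fill(5,2,Y) [0 cells changed]:
YYYYY
YYYYY
YYYYY
YYYYY
YYYYY
YYYYY
YYYYY
YYYYY
YYWWY
After op 2 paint(0,0,Y):
YYYYY
YYYYY
YYYYY
YYYYY
YYYYY
YYYYY
YYYYY
YYYYY
YYWWY
After op 3 paint(3,2,K):
YYYYY
YYYYY
YYYYY
YYKYY
YYYYY
YYYYY
YYYYY
YYYYY
YYWWY
After op 4 paint(7,1,W):
YYYYY
YYYYY
YYYYY
YYKYY
YYYYY
YYYYY
YYYYY
YWYYY
YYWWY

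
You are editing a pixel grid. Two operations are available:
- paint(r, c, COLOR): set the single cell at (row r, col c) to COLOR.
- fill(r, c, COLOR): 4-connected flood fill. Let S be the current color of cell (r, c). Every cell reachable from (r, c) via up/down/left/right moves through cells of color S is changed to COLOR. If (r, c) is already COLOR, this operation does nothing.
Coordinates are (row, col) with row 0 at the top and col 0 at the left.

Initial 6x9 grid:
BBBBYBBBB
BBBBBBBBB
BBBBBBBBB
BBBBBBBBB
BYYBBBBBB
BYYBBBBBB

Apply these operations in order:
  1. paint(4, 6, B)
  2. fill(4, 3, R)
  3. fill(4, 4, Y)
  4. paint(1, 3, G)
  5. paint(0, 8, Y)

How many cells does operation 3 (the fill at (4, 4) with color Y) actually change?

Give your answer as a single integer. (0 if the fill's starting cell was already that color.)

After op 1 paint(4,6,B):
BBBBYBBBB
BBBBBBBBB
BBBBBBBBB
BBBBBBBBB
BYYBBBBBB
BYYBBBBBB
After op 2 fill(4,3,R) [49 cells changed]:
RRRRYRRRR
RRRRRRRRR
RRRRRRRRR
RRRRRRRRR
RYYRRRRRR
RYYRRRRRR
After op 3 fill(4,4,Y) [49 cells changed]:
YYYYYYYYY
YYYYYYYYY
YYYYYYYYY
YYYYYYYYY
YYYYYYYYY
YYYYYYYYY

Answer: 49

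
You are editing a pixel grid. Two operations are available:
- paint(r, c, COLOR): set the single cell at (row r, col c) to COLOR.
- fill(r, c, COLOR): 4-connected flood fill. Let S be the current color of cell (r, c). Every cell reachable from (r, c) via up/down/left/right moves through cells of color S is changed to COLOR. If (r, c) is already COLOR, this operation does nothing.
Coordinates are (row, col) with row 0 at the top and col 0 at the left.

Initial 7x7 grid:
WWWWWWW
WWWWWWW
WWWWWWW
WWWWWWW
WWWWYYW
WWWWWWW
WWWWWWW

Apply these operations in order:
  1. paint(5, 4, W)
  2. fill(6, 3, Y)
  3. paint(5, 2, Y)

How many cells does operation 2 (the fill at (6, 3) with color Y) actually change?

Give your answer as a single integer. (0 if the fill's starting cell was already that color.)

After op 1 paint(5,4,W):
WWWWWWW
WWWWWWW
WWWWWWW
WWWWWWW
WWWWYYW
WWWWWWW
WWWWWWW
After op 2 fill(6,3,Y) [47 cells changed]:
YYYYYYY
YYYYYYY
YYYYYYY
YYYYYYY
YYYYYYY
YYYYYYY
YYYYYYY

Answer: 47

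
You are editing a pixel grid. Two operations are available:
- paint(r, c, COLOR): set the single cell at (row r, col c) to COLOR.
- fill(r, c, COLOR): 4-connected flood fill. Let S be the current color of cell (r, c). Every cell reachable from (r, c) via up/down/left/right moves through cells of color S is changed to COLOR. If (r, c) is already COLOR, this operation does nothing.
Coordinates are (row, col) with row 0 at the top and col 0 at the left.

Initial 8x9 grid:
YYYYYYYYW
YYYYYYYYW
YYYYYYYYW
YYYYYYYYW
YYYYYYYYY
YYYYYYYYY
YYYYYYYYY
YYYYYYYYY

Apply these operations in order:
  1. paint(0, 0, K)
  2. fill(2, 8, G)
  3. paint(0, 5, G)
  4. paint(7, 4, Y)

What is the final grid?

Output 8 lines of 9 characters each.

After op 1 paint(0,0,K):
KYYYYYYYW
YYYYYYYYW
YYYYYYYYW
YYYYYYYYW
YYYYYYYYY
YYYYYYYYY
YYYYYYYYY
YYYYYYYYY
After op 2 fill(2,8,G) [4 cells changed]:
KYYYYYYYG
YYYYYYYYG
YYYYYYYYG
YYYYYYYYG
YYYYYYYYY
YYYYYYYYY
YYYYYYYYY
YYYYYYYYY
After op 3 paint(0,5,G):
KYYYYGYYG
YYYYYYYYG
YYYYYYYYG
YYYYYYYYG
YYYYYYYYY
YYYYYYYYY
YYYYYYYYY
YYYYYYYYY
After op 4 paint(7,4,Y):
KYYYYGYYG
YYYYYYYYG
YYYYYYYYG
YYYYYYYYG
YYYYYYYYY
YYYYYYYYY
YYYYYYYYY
YYYYYYYYY

Answer: KYYYYGYYG
YYYYYYYYG
YYYYYYYYG
YYYYYYYYG
YYYYYYYYY
YYYYYYYYY
YYYYYYYYY
YYYYYYYYY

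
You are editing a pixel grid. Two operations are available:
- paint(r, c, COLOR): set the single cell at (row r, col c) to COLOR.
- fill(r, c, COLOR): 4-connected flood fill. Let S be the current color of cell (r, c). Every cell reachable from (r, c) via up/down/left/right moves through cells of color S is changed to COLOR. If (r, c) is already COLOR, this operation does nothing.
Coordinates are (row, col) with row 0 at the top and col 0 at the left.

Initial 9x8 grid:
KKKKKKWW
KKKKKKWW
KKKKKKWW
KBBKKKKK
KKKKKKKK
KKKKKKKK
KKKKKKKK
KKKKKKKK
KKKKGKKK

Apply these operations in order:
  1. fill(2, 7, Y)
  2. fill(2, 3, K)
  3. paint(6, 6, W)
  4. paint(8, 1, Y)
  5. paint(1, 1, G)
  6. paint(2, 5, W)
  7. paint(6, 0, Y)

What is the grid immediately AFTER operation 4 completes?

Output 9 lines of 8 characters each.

Answer: KKKKKKYY
KKKKKKYY
KKKKKKYY
KBBKKKKK
KKKKKKKK
KKKKKKKK
KKKKKKWK
KKKKKKKK
KYKKGKKK

Derivation:
After op 1 fill(2,7,Y) [6 cells changed]:
KKKKKKYY
KKKKKKYY
KKKKKKYY
KBBKKKKK
KKKKKKKK
KKKKKKKK
KKKKKKKK
KKKKKKKK
KKKKGKKK
After op 2 fill(2,3,K) [0 cells changed]:
KKKKKKYY
KKKKKKYY
KKKKKKYY
KBBKKKKK
KKKKKKKK
KKKKKKKK
KKKKKKKK
KKKKKKKK
KKKKGKKK
After op 3 paint(6,6,W):
KKKKKKYY
KKKKKKYY
KKKKKKYY
KBBKKKKK
KKKKKKKK
KKKKKKKK
KKKKKKWK
KKKKKKKK
KKKKGKKK
After op 4 paint(8,1,Y):
KKKKKKYY
KKKKKKYY
KKKKKKYY
KBBKKKKK
KKKKKKKK
KKKKKKKK
KKKKKKWK
KKKKKKKK
KYKKGKKK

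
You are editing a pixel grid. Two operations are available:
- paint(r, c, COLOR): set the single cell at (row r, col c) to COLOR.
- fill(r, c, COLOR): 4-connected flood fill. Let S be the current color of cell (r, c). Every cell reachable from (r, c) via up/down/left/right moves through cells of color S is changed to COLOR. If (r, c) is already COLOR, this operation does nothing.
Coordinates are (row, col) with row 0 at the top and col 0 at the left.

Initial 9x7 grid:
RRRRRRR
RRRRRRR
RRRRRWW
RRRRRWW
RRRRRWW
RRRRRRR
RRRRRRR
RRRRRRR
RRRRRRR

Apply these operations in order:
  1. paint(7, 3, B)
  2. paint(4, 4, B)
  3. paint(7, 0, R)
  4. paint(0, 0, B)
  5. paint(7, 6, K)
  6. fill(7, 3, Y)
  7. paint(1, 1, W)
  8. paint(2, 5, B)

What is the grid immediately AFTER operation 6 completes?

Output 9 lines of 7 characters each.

After op 1 paint(7,3,B):
RRRRRRR
RRRRRRR
RRRRRWW
RRRRRWW
RRRRRWW
RRRRRRR
RRRRRRR
RRRBRRR
RRRRRRR
After op 2 paint(4,4,B):
RRRRRRR
RRRRRRR
RRRRRWW
RRRRRWW
RRRRBWW
RRRRRRR
RRRRRRR
RRRBRRR
RRRRRRR
After op 3 paint(7,0,R):
RRRRRRR
RRRRRRR
RRRRRWW
RRRRRWW
RRRRBWW
RRRRRRR
RRRRRRR
RRRBRRR
RRRRRRR
After op 4 paint(0,0,B):
BRRRRRR
RRRRRRR
RRRRRWW
RRRRRWW
RRRRBWW
RRRRRRR
RRRRRRR
RRRBRRR
RRRRRRR
After op 5 paint(7,6,K):
BRRRRRR
RRRRRRR
RRRRRWW
RRRRRWW
RRRRBWW
RRRRRRR
RRRRRRR
RRRBRRK
RRRRRRR
After op 6 fill(7,3,Y) [1 cells changed]:
BRRRRRR
RRRRRRR
RRRRRWW
RRRRRWW
RRRRBWW
RRRRRRR
RRRRRRR
RRRYRRK
RRRRRRR

Answer: BRRRRRR
RRRRRRR
RRRRRWW
RRRRRWW
RRRRBWW
RRRRRRR
RRRRRRR
RRRYRRK
RRRRRRR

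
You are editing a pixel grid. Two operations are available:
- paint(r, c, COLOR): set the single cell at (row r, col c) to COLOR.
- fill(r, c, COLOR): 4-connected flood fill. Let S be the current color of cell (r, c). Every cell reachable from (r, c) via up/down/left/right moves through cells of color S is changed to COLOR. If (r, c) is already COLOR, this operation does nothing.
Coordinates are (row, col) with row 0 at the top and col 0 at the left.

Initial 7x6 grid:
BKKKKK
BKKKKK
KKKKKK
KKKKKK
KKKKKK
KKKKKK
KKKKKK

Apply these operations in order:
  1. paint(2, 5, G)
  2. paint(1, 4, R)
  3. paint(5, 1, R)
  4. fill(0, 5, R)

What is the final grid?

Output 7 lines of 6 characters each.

Answer: BRRRRR
BRRRRR
RRRRRG
RRRRRR
RRRRRR
RRRRRR
RRRRRR

Derivation:
After op 1 paint(2,5,G):
BKKKKK
BKKKKK
KKKKKG
KKKKKK
KKKKKK
KKKKKK
KKKKKK
After op 2 paint(1,4,R):
BKKKKK
BKKKRK
KKKKKG
KKKKKK
KKKKKK
KKKKKK
KKKKKK
After op 3 paint(5,1,R):
BKKKKK
BKKKRK
KKKKKG
KKKKKK
KKKKKK
KRKKKK
KKKKKK
After op 4 fill(0,5,R) [37 cells changed]:
BRRRRR
BRRRRR
RRRRRG
RRRRRR
RRRRRR
RRRRRR
RRRRRR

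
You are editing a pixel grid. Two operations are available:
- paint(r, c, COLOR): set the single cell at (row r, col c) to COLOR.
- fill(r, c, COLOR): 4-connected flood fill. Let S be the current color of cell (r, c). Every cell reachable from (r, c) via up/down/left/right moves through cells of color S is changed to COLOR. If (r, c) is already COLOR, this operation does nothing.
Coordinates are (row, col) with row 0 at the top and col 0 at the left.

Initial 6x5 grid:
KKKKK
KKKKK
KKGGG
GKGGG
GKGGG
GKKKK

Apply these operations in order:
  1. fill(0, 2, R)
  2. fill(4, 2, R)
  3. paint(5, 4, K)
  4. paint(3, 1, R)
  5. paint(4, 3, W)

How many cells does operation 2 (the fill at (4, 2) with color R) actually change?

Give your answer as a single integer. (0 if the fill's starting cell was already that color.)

After op 1 fill(0,2,R) [18 cells changed]:
RRRRR
RRRRR
RRGGG
GRGGG
GRGGG
GRRRR
After op 2 fill(4,2,R) [9 cells changed]:
RRRRR
RRRRR
RRRRR
GRRRR
GRRRR
GRRRR

Answer: 9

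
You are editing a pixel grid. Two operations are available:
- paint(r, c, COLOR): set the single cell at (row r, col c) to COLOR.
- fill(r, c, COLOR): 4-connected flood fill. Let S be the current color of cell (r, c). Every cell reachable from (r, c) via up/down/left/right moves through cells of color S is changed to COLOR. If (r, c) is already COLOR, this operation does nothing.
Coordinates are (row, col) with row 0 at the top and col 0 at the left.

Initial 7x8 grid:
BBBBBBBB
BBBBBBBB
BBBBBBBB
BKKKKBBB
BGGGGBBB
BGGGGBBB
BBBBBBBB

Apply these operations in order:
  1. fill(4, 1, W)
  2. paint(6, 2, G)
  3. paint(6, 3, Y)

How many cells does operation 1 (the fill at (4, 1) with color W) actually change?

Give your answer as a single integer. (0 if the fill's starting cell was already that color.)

After op 1 fill(4,1,W) [8 cells changed]:
BBBBBBBB
BBBBBBBB
BBBBBBBB
BKKKKBBB
BWWWWBBB
BWWWWBBB
BBBBBBBB

Answer: 8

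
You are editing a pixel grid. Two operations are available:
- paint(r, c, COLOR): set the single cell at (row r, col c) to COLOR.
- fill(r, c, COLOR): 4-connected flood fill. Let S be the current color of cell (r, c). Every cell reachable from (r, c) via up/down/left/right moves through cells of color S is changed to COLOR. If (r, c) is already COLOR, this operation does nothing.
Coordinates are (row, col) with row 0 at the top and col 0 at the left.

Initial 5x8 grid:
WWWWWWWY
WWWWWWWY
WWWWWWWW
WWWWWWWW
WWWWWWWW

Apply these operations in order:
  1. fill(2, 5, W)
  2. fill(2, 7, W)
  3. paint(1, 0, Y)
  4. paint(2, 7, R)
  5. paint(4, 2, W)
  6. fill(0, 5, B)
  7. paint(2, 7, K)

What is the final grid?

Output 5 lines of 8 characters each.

Answer: BBBBBBBY
YBBBBBBY
BBBBBBBK
BBBBBBBB
BBBBBBBB

Derivation:
After op 1 fill(2,5,W) [0 cells changed]:
WWWWWWWY
WWWWWWWY
WWWWWWWW
WWWWWWWW
WWWWWWWW
After op 2 fill(2,7,W) [0 cells changed]:
WWWWWWWY
WWWWWWWY
WWWWWWWW
WWWWWWWW
WWWWWWWW
After op 3 paint(1,0,Y):
WWWWWWWY
YWWWWWWY
WWWWWWWW
WWWWWWWW
WWWWWWWW
After op 4 paint(2,7,R):
WWWWWWWY
YWWWWWWY
WWWWWWWR
WWWWWWWW
WWWWWWWW
After op 5 paint(4,2,W):
WWWWWWWY
YWWWWWWY
WWWWWWWR
WWWWWWWW
WWWWWWWW
After op 6 fill(0,5,B) [36 cells changed]:
BBBBBBBY
YBBBBBBY
BBBBBBBR
BBBBBBBB
BBBBBBBB
After op 7 paint(2,7,K):
BBBBBBBY
YBBBBBBY
BBBBBBBK
BBBBBBBB
BBBBBBBB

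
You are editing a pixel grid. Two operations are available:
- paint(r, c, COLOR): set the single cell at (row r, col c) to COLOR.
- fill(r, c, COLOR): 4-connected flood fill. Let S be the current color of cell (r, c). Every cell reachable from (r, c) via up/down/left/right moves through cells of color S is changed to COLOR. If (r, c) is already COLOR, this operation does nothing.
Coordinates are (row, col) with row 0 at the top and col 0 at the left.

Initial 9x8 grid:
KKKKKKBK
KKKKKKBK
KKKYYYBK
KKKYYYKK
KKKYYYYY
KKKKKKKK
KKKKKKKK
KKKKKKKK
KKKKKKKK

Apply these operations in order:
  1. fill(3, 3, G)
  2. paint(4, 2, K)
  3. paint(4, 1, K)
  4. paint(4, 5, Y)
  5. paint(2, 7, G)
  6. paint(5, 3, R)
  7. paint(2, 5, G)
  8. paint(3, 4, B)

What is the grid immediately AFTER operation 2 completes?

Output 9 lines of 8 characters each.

Answer: KKKKKKBK
KKKKKKBK
KKKGGGBK
KKKGGGKK
KKKGGGGG
KKKKKKKK
KKKKKKKK
KKKKKKKK
KKKKKKKK

Derivation:
After op 1 fill(3,3,G) [11 cells changed]:
KKKKKKBK
KKKKKKBK
KKKGGGBK
KKKGGGKK
KKKGGGGG
KKKKKKKK
KKKKKKKK
KKKKKKKK
KKKKKKKK
After op 2 paint(4,2,K):
KKKKKKBK
KKKKKKBK
KKKGGGBK
KKKGGGKK
KKKGGGGG
KKKKKKKK
KKKKKKKK
KKKKKKKK
KKKKKKKK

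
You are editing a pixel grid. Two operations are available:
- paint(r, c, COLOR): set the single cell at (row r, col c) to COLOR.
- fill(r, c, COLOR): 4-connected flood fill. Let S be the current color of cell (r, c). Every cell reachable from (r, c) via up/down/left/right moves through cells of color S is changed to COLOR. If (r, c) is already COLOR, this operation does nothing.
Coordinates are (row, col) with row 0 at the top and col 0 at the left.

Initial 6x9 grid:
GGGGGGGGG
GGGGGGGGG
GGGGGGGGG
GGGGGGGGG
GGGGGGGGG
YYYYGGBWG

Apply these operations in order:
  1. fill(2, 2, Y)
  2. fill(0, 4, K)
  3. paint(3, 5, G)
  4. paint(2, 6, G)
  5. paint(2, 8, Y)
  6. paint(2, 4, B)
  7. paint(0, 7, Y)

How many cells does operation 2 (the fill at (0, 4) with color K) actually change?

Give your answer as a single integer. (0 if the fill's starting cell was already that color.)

After op 1 fill(2,2,Y) [48 cells changed]:
YYYYYYYYY
YYYYYYYYY
YYYYYYYYY
YYYYYYYYY
YYYYYYYYY
YYYYYYBWY
After op 2 fill(0,4,K) [52 cells changed]:
KKKKKKKKK
KKKKKKKKK
KKKKKKKKK
KKKKKKKKK
KKKKKKKKK
KKKKKKBWK

Answer: 52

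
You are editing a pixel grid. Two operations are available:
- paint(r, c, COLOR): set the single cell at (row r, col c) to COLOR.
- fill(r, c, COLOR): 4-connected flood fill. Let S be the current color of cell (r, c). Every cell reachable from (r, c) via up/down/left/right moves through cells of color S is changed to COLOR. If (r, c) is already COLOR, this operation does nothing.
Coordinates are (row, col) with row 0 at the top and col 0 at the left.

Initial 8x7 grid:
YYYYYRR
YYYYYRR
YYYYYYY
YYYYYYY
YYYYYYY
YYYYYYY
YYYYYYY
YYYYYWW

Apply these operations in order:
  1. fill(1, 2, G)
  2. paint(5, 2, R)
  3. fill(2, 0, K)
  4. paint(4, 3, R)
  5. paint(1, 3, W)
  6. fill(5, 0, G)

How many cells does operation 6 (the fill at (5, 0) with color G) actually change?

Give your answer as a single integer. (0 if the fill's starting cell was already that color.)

Answer: 47

Derivation:
After op 1 fill(1,2,G) [50 cells changed]:
GGGGGRR
GGGGGRR
GGGGGGG
GGGGGGG
GGGGGGG
GGGGGGG
GGGGGGG
GGGGGWW
After op 2 paint(5,2,R):
GGGGGRR
GGGGGRR
GGGGGGG
GGGGGGG
GGGGGGG
GGRGGGG
GGGGGGG
GGGGGWW
After op 3 fill(2,0,K) [49 cells changed]:
KKKKKRR
KKKKKRR
KKKKKKK
KKKKKKK
KKKKKKK
KKRKKKK
KKKKKKK
KKKKKWW
After op 4 paint(4,3,R):
KKKKKRR
KKKKKRR
KKKKKKK
KKKKKKK
KKKRKKK
KKRKKKK
KKKKKKK
KKKKKWW
After op 5 paint(1,3,W):
KKKKKRR
KKKWKRR
KKKKKKK
KKKKKKK
KKKRKKK
KKRKKKK
KKKKKKK
KKKKKWW
After op 6 fill(5,0,G) [47 cells changed]:
GGGGGRR
GGGWGRR
GGGGGGG
GGGGGGG
GGGRGGG
GGRGGGG
GGGGGGG
GGGGGWW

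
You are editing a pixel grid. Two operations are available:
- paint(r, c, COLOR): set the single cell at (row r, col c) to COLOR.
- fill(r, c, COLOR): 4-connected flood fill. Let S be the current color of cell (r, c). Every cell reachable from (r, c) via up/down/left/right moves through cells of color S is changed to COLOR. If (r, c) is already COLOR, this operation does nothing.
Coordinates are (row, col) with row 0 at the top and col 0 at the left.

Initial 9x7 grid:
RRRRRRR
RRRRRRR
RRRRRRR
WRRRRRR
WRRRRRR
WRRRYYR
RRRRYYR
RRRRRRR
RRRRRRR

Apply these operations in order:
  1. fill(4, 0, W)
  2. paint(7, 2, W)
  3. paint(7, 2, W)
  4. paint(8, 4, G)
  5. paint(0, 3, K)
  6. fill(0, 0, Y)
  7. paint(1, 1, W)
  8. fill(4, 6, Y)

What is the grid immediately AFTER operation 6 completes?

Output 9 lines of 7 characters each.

After op 1 fill(4,0,W) [0 cells changed]:
RRRRRRR
RRRRRRR
RRRRRRR
WRRRRRR
WRRRRRR
WRRRYYR
RRRRYYR
RRRRRRR
RRRRRRR
After op 2 paint(7,2,W):
RRRRRRR
RRRRRRR
RRRRRRR
WRRRRRR
WRRRRRR
WRRRYYR
RRRRYYR
RRWRRRR
RRRRRRR
After op 3 paint(7,2,W):
RRRRRRR
RRRRRRR
RRRRRRR
WRRRRRR
WRRRRRR
WRRRYYR
RRRRYYR
RRWRRRR
RRRRRRR
After op 4 paint(8,4,G):
RRRRRRR
RRRRRRR
RRRRRRR
WRRRRRR
WRRRRRR
WRRRYYR
RRRRYYR
RRWRRRR
RRRRGRR
After op 5 paint(0,3,K):
RRRKRRR
RRRRRRR
RRRRRRR
WRRRRRR
WRRRRRR
WRRRYYR
RRRRYYR
RRWRRRR
RRRRGRR
After op 6 fill(0,0,Y) [53 cells changed]:
YYYKYYY
YYYYYYY
YYYYYYY
WYYYYYY
WYYYYYY
WYYYYYY
YYYYYYY
YYWYYYY
YYYYGYY

Answer: YYYKYYY
YYYYYYY
YYYYYYY
WYYYYYY
WYYYYYY
WYYYYYY
YYYYYYY
YYWYYYY
YYYYGYY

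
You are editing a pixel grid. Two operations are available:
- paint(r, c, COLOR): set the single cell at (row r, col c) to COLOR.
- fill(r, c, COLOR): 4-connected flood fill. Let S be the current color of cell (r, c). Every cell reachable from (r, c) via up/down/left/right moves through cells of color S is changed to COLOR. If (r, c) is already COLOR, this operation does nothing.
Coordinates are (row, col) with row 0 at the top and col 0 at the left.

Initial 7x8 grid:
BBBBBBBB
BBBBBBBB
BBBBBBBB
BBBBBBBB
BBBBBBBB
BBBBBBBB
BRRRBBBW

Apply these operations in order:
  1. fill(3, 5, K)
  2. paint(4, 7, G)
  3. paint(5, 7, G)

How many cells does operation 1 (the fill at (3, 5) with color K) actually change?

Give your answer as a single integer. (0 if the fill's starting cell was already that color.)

After op 1 fill(3,5,K) [52 cells changed]:
KKKKKKKK
KKKKKKKK
KKKKKKKK
KKKKKKKK
KKKKKKKK
KKKKKKKK
KRRRKKKW

Answer: 52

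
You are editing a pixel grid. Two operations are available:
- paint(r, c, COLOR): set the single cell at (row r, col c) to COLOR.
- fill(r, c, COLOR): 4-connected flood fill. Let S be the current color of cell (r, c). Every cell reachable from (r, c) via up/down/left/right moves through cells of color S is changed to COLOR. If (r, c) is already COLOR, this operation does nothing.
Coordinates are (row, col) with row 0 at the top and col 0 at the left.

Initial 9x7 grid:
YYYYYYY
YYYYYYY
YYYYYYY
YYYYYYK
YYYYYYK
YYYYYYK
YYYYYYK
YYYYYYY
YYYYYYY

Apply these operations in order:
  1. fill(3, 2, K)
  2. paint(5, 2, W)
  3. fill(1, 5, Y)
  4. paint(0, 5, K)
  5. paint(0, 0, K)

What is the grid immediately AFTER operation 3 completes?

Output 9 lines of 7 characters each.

After op 1 fill(3,2,K) [59 cells changed]:
KKKKKKK
KKKKKKK
KKKKKKK
KKKKKKK
KKKKKKK
KKKKKKK
KKKKKKK
KKKKKKK
KKKKKKK
After op 2 paint(5,2,W):
KKKKKKK
KKKKKKK
KKKKKKK
KKKKKKK
KKKKKKK
KKWKKKK
KKKKKKK
KKKKKKK
KKKKKKK
After op 3 fill(1,5,Y) [62 cells changed]:
YYYYYYY
YYYYYYY
YYYYYYY
YYYYYYY
YYYYYYY
YYWYYYY
YYYYYYY
YYYYYYY
YYYYYYY

Answer: YYYYYYY
YYYYYYY
YYYYYYY
YYYYYYY
YYYYYYY
YYWYYYY
YYYYYYY
YYYYYYY
YYYYYYY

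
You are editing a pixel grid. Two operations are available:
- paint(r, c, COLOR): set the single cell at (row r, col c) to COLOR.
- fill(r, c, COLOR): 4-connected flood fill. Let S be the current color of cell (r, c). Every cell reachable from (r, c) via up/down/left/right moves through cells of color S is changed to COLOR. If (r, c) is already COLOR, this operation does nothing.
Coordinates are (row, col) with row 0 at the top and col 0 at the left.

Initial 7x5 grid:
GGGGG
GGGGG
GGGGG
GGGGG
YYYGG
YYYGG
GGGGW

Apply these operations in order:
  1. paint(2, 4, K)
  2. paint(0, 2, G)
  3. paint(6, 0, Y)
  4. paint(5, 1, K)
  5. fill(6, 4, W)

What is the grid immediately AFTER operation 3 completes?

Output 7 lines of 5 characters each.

After op 1 paint(2,4,K):
GGGGG
GGGGG
GGGGK
GGGGG
YYYGG
YYYGG
GGGGW
After op 2 paint(0,2,G):
GGGGG
GGGGG
GGGGK
GGGGG
YYYGG
YYYGG
GGGGW
After op 3 paint(6,0,Y):
GGGGG
GGGGG
GGGGK
GGGGG
YYYGG
YYYGG
YGGGW

Answer: GGGGG
GGGGG
GGGGK
GGGGG
YYYGG
YYYGG
YGGGW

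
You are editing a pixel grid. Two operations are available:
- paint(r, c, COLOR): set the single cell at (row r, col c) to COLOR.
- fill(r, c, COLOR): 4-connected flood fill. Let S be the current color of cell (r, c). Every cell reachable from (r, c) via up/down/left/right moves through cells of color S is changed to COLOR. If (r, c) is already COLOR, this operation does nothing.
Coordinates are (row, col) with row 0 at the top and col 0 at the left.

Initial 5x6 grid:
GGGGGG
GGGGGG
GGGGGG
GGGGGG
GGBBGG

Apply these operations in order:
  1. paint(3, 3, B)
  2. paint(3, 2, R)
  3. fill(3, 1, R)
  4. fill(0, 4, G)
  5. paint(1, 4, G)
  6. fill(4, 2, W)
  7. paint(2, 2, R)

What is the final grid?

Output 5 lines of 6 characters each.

After op 1 paint(3,3,B):
GGGGGG
GGGGGG
GGGGGG
GGGBGG
GGBBGG
After op 2 paint(3,2,R):
GGGGGG
GGGGGG
GGGGGG
GGRBGG
GGBBGG
After op 3 fill(3,1,R) [26 cells changed]:
RRRRRR
RRRRRR
RRRRRR
RRRBRR
RRBBRR
After op 4 fill(0,4,G) [27 cells changed]:
GGGGGG
GGGGGG
GGGGGG
GGGBGG
GGBBGG
After op 5 paint(1,4,G):
GGGGGG
GGGGGG
GGGGGG
GGGBGG
GGBBGG
After op 6 fill(4,2,W) [3 cells changed]:
GGGGGG
GGGGGG
GGGGGG
GGGWGG
GGWWGG
After op 7 paint(2,2,R):
GGGGGG
GGGGGG
GGRGGG
GGGWGG
GGWWGG

Answer: GGGGGG
GGGGGG
GGRGGG
GGGWGG
GGWWGG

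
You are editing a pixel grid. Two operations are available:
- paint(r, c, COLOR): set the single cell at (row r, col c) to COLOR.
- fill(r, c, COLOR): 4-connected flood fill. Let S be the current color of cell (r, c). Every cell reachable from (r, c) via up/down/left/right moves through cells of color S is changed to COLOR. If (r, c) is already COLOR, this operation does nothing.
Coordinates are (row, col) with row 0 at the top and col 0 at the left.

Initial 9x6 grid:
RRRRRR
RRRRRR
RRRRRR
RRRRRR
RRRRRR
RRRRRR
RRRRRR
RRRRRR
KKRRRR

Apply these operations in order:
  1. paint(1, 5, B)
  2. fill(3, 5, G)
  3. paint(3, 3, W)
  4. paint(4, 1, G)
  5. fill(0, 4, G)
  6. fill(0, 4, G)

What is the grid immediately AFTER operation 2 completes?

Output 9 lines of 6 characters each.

Answer: GGGGGG
GGGGGB
GGGGGG
GGGGGG
GGGGGG
GGGGGG
GGGGGG
GGGGGG
KKGGGG

Derivation:
After op 1 paint(1,5,B):
RRRRRR
RRRRRB
RRRRRR
RRRRRR
RRRRRR
RRRRRR
RRRRRR
RRRRRR
KKRRRR
After op 2 fill(3,5,G) [51 cells changed]:
GGGGGG
GGGGGB
GGGGGG
GGGGGG
GGGGGG
GGGGGG
GGGGGG
GGGGGG
KKGGGG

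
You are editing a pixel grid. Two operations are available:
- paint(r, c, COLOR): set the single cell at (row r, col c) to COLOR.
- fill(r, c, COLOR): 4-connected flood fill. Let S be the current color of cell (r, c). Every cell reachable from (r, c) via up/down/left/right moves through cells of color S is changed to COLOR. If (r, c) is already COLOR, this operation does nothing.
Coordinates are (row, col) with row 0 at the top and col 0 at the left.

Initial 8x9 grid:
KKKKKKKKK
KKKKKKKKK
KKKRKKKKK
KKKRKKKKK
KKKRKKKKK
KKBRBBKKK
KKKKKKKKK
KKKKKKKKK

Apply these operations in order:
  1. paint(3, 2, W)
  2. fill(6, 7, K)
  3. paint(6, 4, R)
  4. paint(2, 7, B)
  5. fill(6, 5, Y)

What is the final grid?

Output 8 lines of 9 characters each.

After op 1 paint(3,2,W):
KKKKKKKKK
KKKKKKKKK
KKKRKKKKK
KKWRKKKKK
KKKRKKKKK
KKBRBBKKK
KKKKKKKKK
KKKKKKKKK
After op 2 fill(6,7,K) [0 cells changed]:
KKKKKKKKK
KKKKKKKKK
KKKRKKKKK
KKWRKKKKK
KKKRKKKKK
KKBRBBKKK
KKKKKKKKK
KKKKKKKKK
After op 3 paint(6,4,R):
KKKKKKKKK
KKKKKKKKK
KKKRKKKKK
KKWRKKKKK
KKKRKKKKK
KKBRBBKKK
KKKKRKKKK
KKKKKKKKK
After op 4 paint(2,7,B):
KKKKKKKKK
KKKKKKKKK
KKKRKKKBK
KKWRKKKKK
KKKRKKKKK
KKBRBBKKK
KKKKRKKKK
KKKKKKKKK
After op 5 fill(6,5,Y) [62 cells changed]:
YYYYYYYYY
YYYYYYYYY
YYYRYYYBY
YYWRYYYYY
YYYRYYYYY
YYBRBBYYY
YYYYRYYYY
YYYYYYYYY

Answer: YYYYYYYYY
YYYYYYYYY
YYYRYYYBY
YYWRYYYYY
YYYRYYYYY
YYBRBBYYY
YYYYRYYYY
YYYYYYYYY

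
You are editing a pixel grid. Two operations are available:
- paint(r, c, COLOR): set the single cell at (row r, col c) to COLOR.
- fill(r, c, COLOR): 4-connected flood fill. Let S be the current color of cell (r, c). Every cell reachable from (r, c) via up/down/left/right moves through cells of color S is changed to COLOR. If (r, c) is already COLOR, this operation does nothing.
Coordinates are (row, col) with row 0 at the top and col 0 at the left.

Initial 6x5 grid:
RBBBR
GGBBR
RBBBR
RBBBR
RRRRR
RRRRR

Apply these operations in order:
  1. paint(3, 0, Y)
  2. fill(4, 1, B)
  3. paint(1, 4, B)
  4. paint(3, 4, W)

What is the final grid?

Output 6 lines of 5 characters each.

Answer: RBBBB
GGBBB
RBBBB
YBBBW
BBBBB
BBBBB

Derivation:
After op 1 paint(3,0,Y):
RBBBR
GGBBR
RBBBR
YBBBR
RRRRR
RRRRR
After op 2 fill(4,1,B) [14 cells changed]:
RBBBB
GGBBB
RBBBB
YBBBB
BBBBB
BBBBB
After op 3 paint(1,4,B):
RBBBB
GGBBB
RBBBB
YBBBB
BBBBB
BBBBB
After op 4 paint(3,4,W):
RBBBB
GGBBB
RBBBB
YBBBW
BBBBB
BBBBB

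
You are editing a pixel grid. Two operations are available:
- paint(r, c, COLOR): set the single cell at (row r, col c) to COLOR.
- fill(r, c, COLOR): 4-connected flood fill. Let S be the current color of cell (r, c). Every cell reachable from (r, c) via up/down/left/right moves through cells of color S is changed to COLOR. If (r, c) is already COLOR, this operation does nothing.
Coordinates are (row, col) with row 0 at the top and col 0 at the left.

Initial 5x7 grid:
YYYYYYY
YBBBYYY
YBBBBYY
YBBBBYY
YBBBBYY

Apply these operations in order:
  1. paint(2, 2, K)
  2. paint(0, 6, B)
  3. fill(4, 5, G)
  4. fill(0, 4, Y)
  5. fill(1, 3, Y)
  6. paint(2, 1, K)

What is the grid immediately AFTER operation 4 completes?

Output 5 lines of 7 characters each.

After op 1 paint(2,2,K):
YYYYYYY
YBBBYYY
YBKBBYY
YBBBBYY
YBBBBYY
After op 2 paint(0,6,B):
YYYYYYB
YBBBYYY
YBKBBYY
YBBBBYY
YBBBBYY
After op 3 fill(4,5,G) [19 cells changed]:
GGGGGGB
GBBBGGG
GBKBBGG
GBBBBGG
GBBBBGG
After op 4 fill(0,4,Y) [19 cells changed]:
YYYYYYB
YBBBYYY
YBKBBYY
YBBBBYY
YBBBBYY

Answer: YYYYYYB
YBBBYYY
YBKBBYY
YBBBBYY
YBBBBYY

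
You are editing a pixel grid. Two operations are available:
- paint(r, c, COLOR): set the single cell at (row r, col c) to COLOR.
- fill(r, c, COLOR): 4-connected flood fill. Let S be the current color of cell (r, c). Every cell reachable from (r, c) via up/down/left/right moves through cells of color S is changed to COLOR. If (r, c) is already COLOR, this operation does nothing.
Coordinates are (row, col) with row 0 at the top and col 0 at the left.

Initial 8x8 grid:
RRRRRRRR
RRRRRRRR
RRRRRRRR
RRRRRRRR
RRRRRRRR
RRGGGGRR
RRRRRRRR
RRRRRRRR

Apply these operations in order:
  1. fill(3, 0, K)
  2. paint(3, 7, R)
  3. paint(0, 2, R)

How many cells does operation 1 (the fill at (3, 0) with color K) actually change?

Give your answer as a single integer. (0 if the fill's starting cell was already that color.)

After op 1 fill(3,0,K) [60 cells changed]:
KKKKKKKK
KKKKKKKK
KKKKKKKK
KKKKKKKK
KKKKKKKK
KKGGGGKK
KKKKKKKK
KKKKKKKK

Answer: 60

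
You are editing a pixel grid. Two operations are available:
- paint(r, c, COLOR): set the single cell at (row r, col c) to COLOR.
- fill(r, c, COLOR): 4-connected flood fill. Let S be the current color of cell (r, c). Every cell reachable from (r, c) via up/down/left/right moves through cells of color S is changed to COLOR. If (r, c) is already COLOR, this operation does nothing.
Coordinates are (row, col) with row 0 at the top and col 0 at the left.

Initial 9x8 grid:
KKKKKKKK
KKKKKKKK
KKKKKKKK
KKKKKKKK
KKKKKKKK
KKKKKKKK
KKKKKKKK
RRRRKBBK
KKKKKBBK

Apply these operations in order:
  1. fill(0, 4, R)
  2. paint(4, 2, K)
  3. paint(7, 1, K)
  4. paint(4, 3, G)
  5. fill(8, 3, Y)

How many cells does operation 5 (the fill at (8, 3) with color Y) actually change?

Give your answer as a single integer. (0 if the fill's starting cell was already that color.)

After op 1 fill(0,4,R) [64 cells changed]:
RRRRRRRR
RRRRRRRR
RRRRRRRR
RRRRRRRR
RRRRRRRR
RRRRRRRR
RRRRRRRR
RRRRRBBR
RRRRRBBR
After op 2 paint(4,2,K):
RRRRRRRR
RRRRRRRR
RRRRRRRR
RRRRRRRR
RRKRRRRR
RRRRRRRR
RRRRRRRR
RRRRRBBR
RRRRRBBR
After op 3 paint(7,1,K):
RRRRRRRR
RRRRRRRR
RRRRRRRR
RRRRRRRR
RRKRRRRR
RRRRRRRR
RRRRRRRR
RKRRRBBR
RRRRRBBR
After op 4 paint(4,3,G):
RRRRRRRR
RRRRRRRR
RRRRRRRR
RRRRRRRR
RRKGRRRR
RRRRRRRR
RRRRRRRR
RKRRRBBR
RRRRRBBR
After op 5 fill(8,3,Y) [65 cells changed]:
YYYYYYYY
YYYYYYYY
YYYYYYYY
YYYYYYYY
YYKGYYYY
YYYYYYYY
YYYYYYYY
YKYYYBBY
YYYYYBBY

Answer: 65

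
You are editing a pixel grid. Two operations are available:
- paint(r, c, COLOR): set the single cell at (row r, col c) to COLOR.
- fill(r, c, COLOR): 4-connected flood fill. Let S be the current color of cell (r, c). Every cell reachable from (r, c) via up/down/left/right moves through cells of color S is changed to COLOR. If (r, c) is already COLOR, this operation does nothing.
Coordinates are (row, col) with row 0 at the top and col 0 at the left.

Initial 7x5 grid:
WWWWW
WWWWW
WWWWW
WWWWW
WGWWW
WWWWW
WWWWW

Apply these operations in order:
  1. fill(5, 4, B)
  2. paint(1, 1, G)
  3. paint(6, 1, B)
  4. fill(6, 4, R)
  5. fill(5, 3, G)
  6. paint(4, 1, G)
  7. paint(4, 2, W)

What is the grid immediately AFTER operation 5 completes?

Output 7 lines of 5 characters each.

Answer: GGGGG
GGGGG
GGGGG
GGGGG
GGGGG
GGGGG
GGGGG

Derivation:
After op 1 fill(5,4,B) [34 cells changed]:
BBBBB
BBBBB
BBBBB
BBBBB
BGBBB
BBBBB
BBBBB
After op 2 paint(1,1,G):
BBBBB
BGBBB
BBBBB
BBBBB
BGBBB
BBBBB
BBBBB
After op 3 paint(6,1,B):
BBBBB
BGBBB
BBBBB
BBBBB
BGBBB
BBBBB
BBBBB
After op 4 fill(6,4,R) [33 cells changed]:
RRRRR
RGRRR
RRRRR
RRRRR
RGRRR
RRRRR
RRRRR
After op 5 fill(5,3,G) [33 cells changed]:
GGGGG
GGGGG
GGGGG
GGGGG
GGGGG
GGGGG
GGGGG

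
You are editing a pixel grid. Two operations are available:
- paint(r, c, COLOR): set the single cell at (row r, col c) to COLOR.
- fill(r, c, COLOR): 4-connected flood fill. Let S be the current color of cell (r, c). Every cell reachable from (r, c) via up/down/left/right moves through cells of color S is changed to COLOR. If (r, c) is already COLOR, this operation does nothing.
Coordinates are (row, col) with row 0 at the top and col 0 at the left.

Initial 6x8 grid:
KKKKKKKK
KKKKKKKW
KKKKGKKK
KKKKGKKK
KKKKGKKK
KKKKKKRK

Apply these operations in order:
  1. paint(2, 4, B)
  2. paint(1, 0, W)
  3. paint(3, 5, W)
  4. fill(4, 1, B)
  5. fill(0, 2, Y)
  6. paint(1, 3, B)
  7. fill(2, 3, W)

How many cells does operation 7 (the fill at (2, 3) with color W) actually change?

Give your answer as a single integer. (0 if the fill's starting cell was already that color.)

Answer: 41

Derivation:
After op 1 paint(2,4,B):
KKKKKKKK
KKKKKKKW
KKKKBKKK
KKKKGKKK
KKKKGKKK
KKKKKKRK
After op 2 paint(1,0,W):
KKKKKKKK
WKKKKKKW
KKKKBKKK
KKKKGKKK
KKKKGKKK
KKKKKKRK
After op 3 paint(3,5,W):
KKKKKKKK
WKKKKKKW
KKKKBKKK
KKKKGWKK
KKKKGKKK
KKKKKKRK
After op 4 fill(4,1,B) [41 cells changed]:
BBBBBBBB
WBBBBBBW
BBBBBBBB
BBBBGWBB
BBBBGBBB
BBBBBBRB
After op 5 fill(0,2,Y) [42 cells changed]:
YYYYYYYY
WYYYYYYW
YYYYYYYY
YYYYGWYY
YYYYGYYY
YYYYYYRY
After op 6 paint(1,3,B):
YYYYYYYY
WYYBYYYW
YYYYYYYY
YYYYGWYY
YYYYGYYY
YYYYYYRY
After op 7 fill(2,3,W) [41 cells changed]:
WWWWWWWW
WWWBWWWW
WWWWWWWW
WWWWGWWW
WWWWGWWW
WWWWWWRW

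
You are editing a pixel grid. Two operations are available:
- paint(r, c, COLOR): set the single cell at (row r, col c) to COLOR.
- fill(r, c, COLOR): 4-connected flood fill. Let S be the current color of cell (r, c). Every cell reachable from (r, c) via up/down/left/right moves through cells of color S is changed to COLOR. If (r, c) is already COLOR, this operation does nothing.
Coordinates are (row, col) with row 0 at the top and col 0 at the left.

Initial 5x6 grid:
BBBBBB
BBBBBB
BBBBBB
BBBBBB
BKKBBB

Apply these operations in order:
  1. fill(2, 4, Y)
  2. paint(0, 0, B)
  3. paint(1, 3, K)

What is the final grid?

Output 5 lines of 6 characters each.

Answer: BYYYYY
YYYKYY
YYYYYY
YYYYYY
YKKYYY

Derivation:
After op 1 fill(2,4,Y) [28 cells changed]:
YYYYYY
YYYYYY
YYYYYY
YYYYYY
YKKYYY
After op 2 paint(0,0,B):
BYYYYY
YYYYYY
YYYYYY
YYYYYY
YKKYYY
After op 3 paint(1,3,K):
BYYYYY
YYYKYY
YYYYYY
YYYYYY
YKKYYY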